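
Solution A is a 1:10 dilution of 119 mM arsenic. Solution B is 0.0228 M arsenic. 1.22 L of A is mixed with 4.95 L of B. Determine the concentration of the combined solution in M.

0.0206 M

C_A = 119 mM / 10 = 11.9 mM.
C_B = 0.0228 M = 22.8 mM.
C_mix = (C_A·V_A + C_B·V_B)/(V_A + V_B) = (11.9×1.22 + 22.8×4.95) / 6.170 = 20.6 mM = 0.0206 M.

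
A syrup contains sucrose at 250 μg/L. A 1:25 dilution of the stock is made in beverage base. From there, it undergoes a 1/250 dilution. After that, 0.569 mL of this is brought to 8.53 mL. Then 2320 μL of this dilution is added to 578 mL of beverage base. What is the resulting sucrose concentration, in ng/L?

0.0107 ng/L

Overall dilution factor = 25 × 250 × 14.99 × 250.1 = 2.34 × 10⁷.
250 μg/L / 2.34 × 10⁷ = 1.07 × 10⁻⁵ μg/L = 0.0107 ng/L.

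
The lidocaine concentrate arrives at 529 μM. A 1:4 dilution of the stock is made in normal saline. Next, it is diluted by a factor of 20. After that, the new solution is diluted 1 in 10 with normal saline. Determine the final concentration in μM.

0.661 μM

Overall dilution factor = 4 × 20 × 10 = 800.
529 μM / 800 = 0.661 μM.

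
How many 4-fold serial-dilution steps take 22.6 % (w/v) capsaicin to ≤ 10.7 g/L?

3

Need 4ⁿ ≥ 21.1, so n ≥ log(21.1)/log(4) = 2.20.
Minimum whole steps: n = 3.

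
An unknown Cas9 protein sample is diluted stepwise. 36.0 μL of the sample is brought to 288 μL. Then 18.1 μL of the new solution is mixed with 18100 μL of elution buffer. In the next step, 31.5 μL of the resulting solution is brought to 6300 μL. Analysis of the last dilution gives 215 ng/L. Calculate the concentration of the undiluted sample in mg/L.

344 mg/L

Overall dilution factor = 8 × 1001 × 200 = 1.60 × 10⁶.
Original = 215 ng/L × 1.60 × 10⁶ = 3.44 × 10⁸ ng/L = 344 mg/L.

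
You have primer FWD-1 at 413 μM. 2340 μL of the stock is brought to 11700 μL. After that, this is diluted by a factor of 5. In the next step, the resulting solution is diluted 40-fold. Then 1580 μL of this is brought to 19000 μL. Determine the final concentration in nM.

34.3 nM

Overall dilution factor = 5 × 5 × 40 × 12.03 = 1.20 × 10⁴.
413 μM / 1.20 × 10⁴ = 0.0343 μM = 34.3 nM.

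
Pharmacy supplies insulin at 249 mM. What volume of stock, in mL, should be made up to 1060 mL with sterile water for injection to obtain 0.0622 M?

0.0622 M = 62.2 mM.
V₁ = C₂V₂/C₁ = 62.2 × 1060 / 249 = 265 mL.

265 mL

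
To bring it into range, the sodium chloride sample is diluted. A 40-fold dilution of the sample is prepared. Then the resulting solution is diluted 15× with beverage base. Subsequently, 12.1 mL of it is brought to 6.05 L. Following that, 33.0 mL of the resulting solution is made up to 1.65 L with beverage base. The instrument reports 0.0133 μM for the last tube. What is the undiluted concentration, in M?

Overall dilution factor = 40 × 15 × 500 × 50 = 1.50 × 10⁷.
Original = 0.0133 μM × 1.50 × 10⁷ = 1.99 × 10⁵ μM = 0.199 M.

0.199 M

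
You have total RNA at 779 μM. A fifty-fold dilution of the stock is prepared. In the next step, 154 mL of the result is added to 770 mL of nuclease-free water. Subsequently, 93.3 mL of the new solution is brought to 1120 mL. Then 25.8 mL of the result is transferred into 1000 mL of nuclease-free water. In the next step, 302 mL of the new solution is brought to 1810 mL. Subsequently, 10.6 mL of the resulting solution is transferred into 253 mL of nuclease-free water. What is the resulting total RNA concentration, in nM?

Overall dilution factor = 50 × 6 × 12.00 × 39.76 × 5.993 × 24.87 = 2.13 × 10⁷.
779 μM / 2.13 × 10⁷ = 3.65 × 10⁻⁵ μM = 0.0365 nM.

0.0365 nM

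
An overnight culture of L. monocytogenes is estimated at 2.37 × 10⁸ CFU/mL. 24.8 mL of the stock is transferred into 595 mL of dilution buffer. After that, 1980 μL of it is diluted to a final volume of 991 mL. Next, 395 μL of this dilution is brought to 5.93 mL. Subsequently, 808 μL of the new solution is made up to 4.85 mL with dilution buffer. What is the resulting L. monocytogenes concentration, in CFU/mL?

210 CFU/mL

Overall dilution factor = 24.99 × 500.5 × 15.01 × 6.002 = 1.13 × 10⁶.
2.37 × 10⁸ CFU/mL / 1.13 × 10⁶ = 210 CFU/mL.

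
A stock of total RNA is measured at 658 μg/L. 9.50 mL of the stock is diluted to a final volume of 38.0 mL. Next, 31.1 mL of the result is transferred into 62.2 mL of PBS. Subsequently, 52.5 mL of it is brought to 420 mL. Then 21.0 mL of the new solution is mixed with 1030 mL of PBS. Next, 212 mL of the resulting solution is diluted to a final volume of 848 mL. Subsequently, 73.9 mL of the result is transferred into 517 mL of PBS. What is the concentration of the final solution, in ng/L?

Overall dilution factor = 4 × 3 × 8 × 50.05 × 4 × 7.996 = 1.54 × 10⁵.
658 μg/L / 1.54 × 10⁵ = 4.28 × 10⁻³ μg/L = 4.28 ng/L.

4.28 ng/L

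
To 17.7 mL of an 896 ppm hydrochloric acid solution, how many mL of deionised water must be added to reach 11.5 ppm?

1360 mL

V₂ = C₁V₁/C₂ = 896 × 17.7 / 11.5 = 1379 mL.
Diluent to add = V₂ − V₁ = 1379 − 17.7 = 1360 mL.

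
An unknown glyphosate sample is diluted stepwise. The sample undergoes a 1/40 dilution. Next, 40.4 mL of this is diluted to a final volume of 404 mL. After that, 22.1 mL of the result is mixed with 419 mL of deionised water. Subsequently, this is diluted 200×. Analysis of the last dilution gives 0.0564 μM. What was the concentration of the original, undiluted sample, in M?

Overall dilution factor = 40 × 10 × 19.96 × 200 = 1.60 × 10⁶.
Original = 0.0564 μM × 1.60 × 10⁶ = 9.01 × 10⁴ μM = 0.0901 M.

0.0901 M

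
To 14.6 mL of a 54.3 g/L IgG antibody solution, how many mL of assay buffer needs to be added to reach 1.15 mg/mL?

675 mL

1.15 mg/mL = 1.15 g/L.
V₂ = C₁V₁/C₂ = 54.3 × 14.6 / 1.15 = 689 mL.
Diluent to add = V₂ − V₁ = 689 − 14.6 = 675 mL.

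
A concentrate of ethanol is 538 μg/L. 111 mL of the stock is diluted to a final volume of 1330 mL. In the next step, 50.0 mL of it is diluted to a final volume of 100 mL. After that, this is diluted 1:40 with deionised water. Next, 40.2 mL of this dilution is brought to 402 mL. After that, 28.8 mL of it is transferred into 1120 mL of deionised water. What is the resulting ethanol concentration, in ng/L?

1.41 ng/L

Overall dilution factor = 11.98 × 2 × 40 × 10 × 39.89 = 3.82 × 10⁵.
538 μg/L / 3.82 × 10⁵ = 1.41 × 10⁻³ μg/L = 1.41 ng/L.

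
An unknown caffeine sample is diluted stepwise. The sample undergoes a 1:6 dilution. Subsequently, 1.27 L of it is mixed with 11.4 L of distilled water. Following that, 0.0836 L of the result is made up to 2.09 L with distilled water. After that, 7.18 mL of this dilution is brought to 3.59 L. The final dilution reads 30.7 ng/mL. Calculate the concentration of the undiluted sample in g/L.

Overall dilution factor = 6 × 9.976 × 25 × 500 = 7.48 × 10⁵.
Original = 30.7 ng/mL × 7.48 × 10⁵ = 2.30 × 10⁷ ng/mL = 23.0 g/L.

23.0 g/L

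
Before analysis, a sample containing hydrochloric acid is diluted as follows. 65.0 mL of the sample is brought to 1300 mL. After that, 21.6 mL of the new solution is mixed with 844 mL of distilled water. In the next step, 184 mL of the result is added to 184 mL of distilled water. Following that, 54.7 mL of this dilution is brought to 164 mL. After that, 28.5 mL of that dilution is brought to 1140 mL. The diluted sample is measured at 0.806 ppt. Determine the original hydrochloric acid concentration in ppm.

Overall dilution factor = 20 × 40.07 × 2 × 2.998 × 40 = 1.92 × 10⁵.
Original = 0.806 ppt × 1.92 × 10⁵ = 1.55 × 10⁵ ppt = 0.155 ppm.

0.155 ppm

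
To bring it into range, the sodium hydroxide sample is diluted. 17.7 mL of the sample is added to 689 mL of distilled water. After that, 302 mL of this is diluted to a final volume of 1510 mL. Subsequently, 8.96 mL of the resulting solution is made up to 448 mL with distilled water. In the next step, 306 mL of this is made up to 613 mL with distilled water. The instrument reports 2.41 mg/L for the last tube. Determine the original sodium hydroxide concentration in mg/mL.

Overall dilution factor = 39.93 × 5 × 50 × 2.003 = 2.00 × 10⁴.
Original = 2.41 mg/L × 2.00 × 10⁴ = 4.82 × 10⁴ mg/L = 48.2 mg/mL.

48.2 mg/mL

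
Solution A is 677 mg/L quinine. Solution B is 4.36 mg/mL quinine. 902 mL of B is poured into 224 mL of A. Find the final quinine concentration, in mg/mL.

C_B = 4.36 mg/mL = 4360 mg/L.
C_mix = (C_A·V_A + C_B·V_B)/(V_A + V_B) = (677×224 + 4360×902) / 1126 = 3627 mg/L = 3.63 mg/mL.

3.63 mg/mL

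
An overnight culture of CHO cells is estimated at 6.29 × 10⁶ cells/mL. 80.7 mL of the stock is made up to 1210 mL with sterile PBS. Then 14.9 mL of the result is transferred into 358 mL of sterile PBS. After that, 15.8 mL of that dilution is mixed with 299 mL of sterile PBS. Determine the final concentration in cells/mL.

841 cells/mL

Overall dilution factor = 14.99 × 25.03 × 19.92 = 7476.
6.29 × 10⁶ cells/mL / 7476 = 841 cells/mL.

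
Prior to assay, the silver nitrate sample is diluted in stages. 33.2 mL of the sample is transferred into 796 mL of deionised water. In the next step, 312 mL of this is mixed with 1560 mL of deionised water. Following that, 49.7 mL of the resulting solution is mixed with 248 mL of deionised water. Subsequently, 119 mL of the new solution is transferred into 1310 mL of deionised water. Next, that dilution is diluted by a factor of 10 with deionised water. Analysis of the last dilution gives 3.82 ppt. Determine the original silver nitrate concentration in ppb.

Overall dilution factor = 24.98 × 6 × 5.990 × 12.01 × 10 = 1.08 × 10⁵.
Original = 3.82 ppt × 1.08 × 10⁵ = 4.12 × 10⁵ ppt = 412 ppb.

412 ppb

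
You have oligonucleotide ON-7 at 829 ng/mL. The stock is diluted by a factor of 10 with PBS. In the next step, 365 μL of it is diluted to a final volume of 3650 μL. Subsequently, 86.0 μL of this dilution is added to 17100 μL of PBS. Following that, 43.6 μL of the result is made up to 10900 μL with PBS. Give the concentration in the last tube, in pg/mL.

Overall dilution factor = 10 × 10 × 199.8 × 250 = 5.00 × 10⁶.
829 ng/mL / 5.00 × 10⁶ = 1.66 × 10⁻⁴ ng/mL = 0.166 pg/mL.

0.166 pg/mL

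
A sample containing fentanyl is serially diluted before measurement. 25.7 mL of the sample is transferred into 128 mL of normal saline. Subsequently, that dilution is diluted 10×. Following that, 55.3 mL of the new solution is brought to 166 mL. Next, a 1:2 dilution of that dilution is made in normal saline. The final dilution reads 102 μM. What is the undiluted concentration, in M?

0.0366 M

Overall dilution factor = 5.981 × 10 × 3.002 × 2 = 359.
Original = 102 μM × 359 = 3.66 × 10⁴ μM = 0.0366 M.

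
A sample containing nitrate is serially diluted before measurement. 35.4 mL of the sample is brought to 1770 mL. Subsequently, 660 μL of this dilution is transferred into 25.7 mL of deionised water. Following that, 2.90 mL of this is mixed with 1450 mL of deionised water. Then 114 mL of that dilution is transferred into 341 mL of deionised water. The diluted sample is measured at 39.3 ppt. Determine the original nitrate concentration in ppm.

Overall dilution factor = 50 × 39.94 × 501 × 3.991 = 3.99 × 10⁶.
Original = 39.3 ppt × 3.99 × 10⁶ = 1.57 × 10⁸ ppt = 157 ppm.

157 ppm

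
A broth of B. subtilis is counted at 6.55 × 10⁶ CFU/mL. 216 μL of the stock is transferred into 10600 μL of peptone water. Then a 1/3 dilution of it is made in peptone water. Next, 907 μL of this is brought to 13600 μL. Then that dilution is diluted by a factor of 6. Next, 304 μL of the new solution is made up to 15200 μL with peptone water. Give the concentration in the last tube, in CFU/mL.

9.69 CFU/mL

Overall dilution factor = 50.07 × 3 × 14.99 × 6 × 50 = 6.76 × 10⁵.
6.55 × 10⁶ CFU/mL / 6.76 × 10⁵ = 9.69 CFU/mL.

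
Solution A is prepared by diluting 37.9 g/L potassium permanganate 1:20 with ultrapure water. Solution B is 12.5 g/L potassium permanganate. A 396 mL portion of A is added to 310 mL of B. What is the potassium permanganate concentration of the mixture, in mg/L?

C_A = 37.9 g/L / 20 = 1.90 g/L.
C_mix = (C_A·V_A + C_B·V_B)/(V_A + V_B) = (1.90×396 + 12.5×310) / 706.0 = 6.55 g/L = 6550 mg/L.

6550 mg/L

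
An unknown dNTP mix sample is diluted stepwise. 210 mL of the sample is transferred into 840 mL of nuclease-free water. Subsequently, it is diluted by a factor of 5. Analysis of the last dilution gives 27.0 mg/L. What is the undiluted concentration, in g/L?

Overall dilution factor = 5 × 5 = 25.0.
Original = 27.0 mg/L × 25.0 = 675 mg/L = 0.675 g/L.

0.675 g/L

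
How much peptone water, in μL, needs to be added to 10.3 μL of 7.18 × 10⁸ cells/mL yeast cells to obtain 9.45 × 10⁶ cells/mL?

V₂ = C₁V₁/C₂ = 7.18 × 10⁸ × 10.3 / 9.45 × 10⁶ = 783 μL.
Diluent to add = V₂ − V₁ = 783 − 10.3 = 772 μL.

772 μL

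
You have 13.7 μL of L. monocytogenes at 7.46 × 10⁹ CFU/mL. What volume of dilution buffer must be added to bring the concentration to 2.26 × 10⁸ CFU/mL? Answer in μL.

V₂ = C₁V₁/C₂ = 7.46 × 10⁹ × 13.7 / 2.26 × 10⁸ = 452 μL.
Diluent to add = V₂ − V₁ = 452 − 13.7 = 439 μL.

439 μL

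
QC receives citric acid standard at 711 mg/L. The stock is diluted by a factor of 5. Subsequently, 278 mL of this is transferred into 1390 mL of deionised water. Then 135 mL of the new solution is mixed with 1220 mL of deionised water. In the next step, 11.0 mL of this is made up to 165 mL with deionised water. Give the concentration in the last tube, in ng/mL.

157 ng/mL

Overall dilution factor = 5 × 6 × 10.04 × 15 = 4517.
711 mg/L / 4517 = 0.157 mg/L = 157 ng/mL.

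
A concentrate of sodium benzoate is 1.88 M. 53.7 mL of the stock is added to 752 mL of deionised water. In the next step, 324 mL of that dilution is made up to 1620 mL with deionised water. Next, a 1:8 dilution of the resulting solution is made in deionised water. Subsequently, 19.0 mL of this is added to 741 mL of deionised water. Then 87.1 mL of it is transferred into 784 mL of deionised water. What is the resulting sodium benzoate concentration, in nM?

Overall dilution factor = 15.00 × 5 × 8 × 40 × 10.00 = 2.40 × 10⁵.
1.88 M / 2.40 × 10⁵ = 7.83 × 10⁻⁶ M = 7830 nM.

7830 nM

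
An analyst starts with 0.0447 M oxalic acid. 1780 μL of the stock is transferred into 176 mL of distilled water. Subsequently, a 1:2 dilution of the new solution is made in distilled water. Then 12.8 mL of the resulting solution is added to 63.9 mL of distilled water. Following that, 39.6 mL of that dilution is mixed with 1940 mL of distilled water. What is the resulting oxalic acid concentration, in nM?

747 nM

Overall dilution factor = 99.88 × 2 × 5.992 × 49.99 = 5.98 × 10⁴.
0.0447 M / 5.98 × 10⁴ = 7.47 × 10⁻⁷ M = 747 nM.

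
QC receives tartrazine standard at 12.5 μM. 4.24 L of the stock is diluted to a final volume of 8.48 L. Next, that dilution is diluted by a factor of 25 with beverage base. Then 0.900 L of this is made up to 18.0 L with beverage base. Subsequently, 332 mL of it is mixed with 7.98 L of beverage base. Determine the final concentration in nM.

0.499 nM

Overall dilution factor = 2 × 25 × 20 × 25.04 = 2.50 × 10⁴.
12.5 μM / 2.50 × 10⁴ = 4.99 × 10⁻⁴ μM = 0.499 nM.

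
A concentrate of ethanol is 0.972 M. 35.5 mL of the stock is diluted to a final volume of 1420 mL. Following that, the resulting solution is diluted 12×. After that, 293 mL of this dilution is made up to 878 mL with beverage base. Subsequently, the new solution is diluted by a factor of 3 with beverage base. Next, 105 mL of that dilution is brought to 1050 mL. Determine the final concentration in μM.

22.5 μM

Overall dilution factor = 40 × 12 × 2.997 × 3 × 10 = 4.32 × 10⁴.
0.972 M / 4.32 × 10⁴ = 2.25 × 10⁻⁵ M = 22.5 μM.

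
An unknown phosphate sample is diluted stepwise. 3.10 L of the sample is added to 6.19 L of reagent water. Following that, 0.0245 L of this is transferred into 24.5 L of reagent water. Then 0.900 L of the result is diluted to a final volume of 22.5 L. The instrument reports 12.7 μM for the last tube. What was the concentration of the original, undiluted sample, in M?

Overall dilution factor = 2.997 × 1001 × 25 = 7.50 × 10⁴.
Original = 12.7 μM × 7.50 × 10⁴ = 9.52 × 10⁵ μM = 0.952 M.

0.952 M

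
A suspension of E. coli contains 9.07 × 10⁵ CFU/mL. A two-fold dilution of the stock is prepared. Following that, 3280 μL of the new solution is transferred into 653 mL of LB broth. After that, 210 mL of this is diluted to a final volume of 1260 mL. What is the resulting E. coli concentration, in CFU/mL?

378 CFU/mL

Overall dilution factor = 2 × 200.1 × 6 = 2401.
9.07 × 10⁵ CFU/mL / 2401 = 378 CFU/mL.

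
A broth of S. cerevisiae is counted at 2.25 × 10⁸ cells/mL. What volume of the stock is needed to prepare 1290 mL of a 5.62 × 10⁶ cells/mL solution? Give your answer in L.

0.0322 L

V₁ = C₂V₂/C₁ = 5.62 × 10⁶ × 1290 / 2.25 × 10⁸ = 32.2 mL = 0.0322 L.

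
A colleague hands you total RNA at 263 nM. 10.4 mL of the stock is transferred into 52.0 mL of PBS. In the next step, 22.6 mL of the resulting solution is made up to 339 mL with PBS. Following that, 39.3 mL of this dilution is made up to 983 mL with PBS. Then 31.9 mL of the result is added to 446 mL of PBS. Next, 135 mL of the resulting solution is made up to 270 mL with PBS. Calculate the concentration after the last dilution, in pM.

Overall dilution factor = 6 × 15 × 25.01 × 14.98 × 2 = 6.74 × 10⁴.
263 nM / 6.74 × 10⁴ = 3.90 × 10⁻³ nM = 3.90 pM.

3.90 pM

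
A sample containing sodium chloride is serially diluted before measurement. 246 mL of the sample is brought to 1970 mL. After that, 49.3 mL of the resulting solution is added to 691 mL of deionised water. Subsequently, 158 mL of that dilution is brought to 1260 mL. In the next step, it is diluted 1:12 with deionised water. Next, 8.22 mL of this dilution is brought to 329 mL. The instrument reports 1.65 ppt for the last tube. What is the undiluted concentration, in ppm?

0.760 ppm

Overall dilution factor = 8.008 × 15.02 × 7.975 × 12 × 40.02 = 4.61 × 10⁵.
Original = 1.65 ppt × 4.61 × 10⁵ = 7.60 × 10⁵ ppt = 0.760 ppm.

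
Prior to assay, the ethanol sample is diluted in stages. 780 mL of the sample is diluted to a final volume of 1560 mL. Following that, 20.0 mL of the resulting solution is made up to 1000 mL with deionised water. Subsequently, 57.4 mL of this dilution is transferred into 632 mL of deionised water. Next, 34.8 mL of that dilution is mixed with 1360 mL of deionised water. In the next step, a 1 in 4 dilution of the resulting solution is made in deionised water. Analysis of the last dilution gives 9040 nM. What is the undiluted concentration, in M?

1.74 M

Overall dilution factor = 2 × 50 × 12.01 × 40.08 × 4 = 1.93 × 10⁵.
Original = 9040 nM × 1.93 × 10⁵ = 1.74 × 10⁹ nM = 1.74 M.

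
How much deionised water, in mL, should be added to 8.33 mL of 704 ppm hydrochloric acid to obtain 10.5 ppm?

550 mL

V₂ = C₁V₁/C₂ = 704 × 8.33 / 10.5 = 559 mL.
Diluent to add = V₂ − V₁ = 559 − 8.33 = 550 mL.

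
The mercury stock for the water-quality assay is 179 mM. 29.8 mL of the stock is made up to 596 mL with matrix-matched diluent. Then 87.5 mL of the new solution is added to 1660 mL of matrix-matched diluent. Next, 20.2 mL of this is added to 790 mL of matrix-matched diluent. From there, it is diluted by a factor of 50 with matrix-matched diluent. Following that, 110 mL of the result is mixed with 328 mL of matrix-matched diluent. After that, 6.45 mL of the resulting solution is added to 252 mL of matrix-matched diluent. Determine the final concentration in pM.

Overall dilution factor = 20 × 19.97 × 40.11 × 50 × 3.982 × 40.07 = 1.28 × 10⁸.
179 mM / 1.28 × 10⁸ = 1.40 × 10⁻⁶ mM = 1400 pM.

1400 pM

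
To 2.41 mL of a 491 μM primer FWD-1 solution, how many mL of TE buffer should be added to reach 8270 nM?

8270 nM = 8.27 μM.
V₂ = C₁V₁/C₂ = 491 × 2.41 / 8.27 = 143 mL.
Diluent to add = V₂ − V₁ = 143 − 2.41 = 141 mL.

141 mL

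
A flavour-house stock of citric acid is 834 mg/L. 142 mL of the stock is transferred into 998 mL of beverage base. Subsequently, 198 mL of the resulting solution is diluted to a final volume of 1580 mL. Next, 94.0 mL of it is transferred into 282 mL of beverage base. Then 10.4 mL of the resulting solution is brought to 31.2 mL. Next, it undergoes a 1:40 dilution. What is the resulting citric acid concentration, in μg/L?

27.1 μg/L

Overall dilution factor = 8.028 × 7.980 × 4 × 3 × 40 = 3.08 × 10⁴.
834 mg/L / 3.08 × 10⁴ = 0.0271 mg/L = 27.1 μg/L.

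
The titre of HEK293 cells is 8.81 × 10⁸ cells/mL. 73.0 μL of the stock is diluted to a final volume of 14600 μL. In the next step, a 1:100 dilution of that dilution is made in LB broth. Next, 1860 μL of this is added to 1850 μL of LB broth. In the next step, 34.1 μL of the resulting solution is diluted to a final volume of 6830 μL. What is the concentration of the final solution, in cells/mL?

Overall dilution factor = 200 × 100 × 1.995 × 200.3 = 7.99 × 10⁶.
8.81 × 10⁸ cells/mL / 7.99 × 10⁶ = 110 cells/mL.

110 cells/mL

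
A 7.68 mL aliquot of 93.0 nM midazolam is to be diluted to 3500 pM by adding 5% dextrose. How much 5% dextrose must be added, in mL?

3500 pM = 3.50 nM.
V₂ = C₁V₁/C₂ = 93.0 × 7.68 / 3.50 = 204 mL.
Diluent to add = V₂ − V₁ = 204 − 7.68 = 196 mL.

196 mL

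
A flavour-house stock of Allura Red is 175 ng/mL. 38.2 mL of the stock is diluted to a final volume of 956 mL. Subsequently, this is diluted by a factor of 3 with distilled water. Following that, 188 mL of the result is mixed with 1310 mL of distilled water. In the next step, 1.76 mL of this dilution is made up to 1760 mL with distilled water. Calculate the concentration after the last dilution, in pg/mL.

Overall dilution factor = 25.03 × 3 × 7.968 × 1000 = 5.98 × 10⁵.
175 ng/mL / 5.98 × 10⁵ = 2.93 × 10⁻⁴ ng/mL = 0.293 pg/mL.

0.293 pg/mL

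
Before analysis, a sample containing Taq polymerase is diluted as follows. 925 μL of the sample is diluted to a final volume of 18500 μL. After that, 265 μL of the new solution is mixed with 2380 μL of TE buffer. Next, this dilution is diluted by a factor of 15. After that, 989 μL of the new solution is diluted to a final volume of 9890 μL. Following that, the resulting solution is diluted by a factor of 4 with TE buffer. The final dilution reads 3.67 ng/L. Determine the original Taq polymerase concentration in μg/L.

Overall dilution factor = 20 × 9.981 × 15 × 10 × 4 = 1.20 × 10⁵.
Original = 3.67 ng/L × 1.20 × 10⁵ = 4.40 × 10⁵ ng/L = 440 μg/L.

440 μg/L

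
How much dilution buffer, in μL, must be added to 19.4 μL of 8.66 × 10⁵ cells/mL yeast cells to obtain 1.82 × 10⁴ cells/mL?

V₂ = C₁V₁/C₂ = 8.66 × 10⁵ × 19.4 / 1.82 × 10⁴ = 923 μL.
Diluent to add = V₂ − V₁ = 923 − 19.4 = 904 μL.

904 μL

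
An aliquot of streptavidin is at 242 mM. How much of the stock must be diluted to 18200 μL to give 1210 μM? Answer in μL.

1210 μM = 1.21 mM.
V₁ = C₂V₂/C₁ = 1.21 × 18200 / 242 = 91.0 μL.

91.0 μL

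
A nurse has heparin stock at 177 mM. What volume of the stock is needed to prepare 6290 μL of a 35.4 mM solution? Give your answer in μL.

V₁ = C₂V₂/C₁ = 35.4 × 6290 / 177 = 1258 μL.

1260 μL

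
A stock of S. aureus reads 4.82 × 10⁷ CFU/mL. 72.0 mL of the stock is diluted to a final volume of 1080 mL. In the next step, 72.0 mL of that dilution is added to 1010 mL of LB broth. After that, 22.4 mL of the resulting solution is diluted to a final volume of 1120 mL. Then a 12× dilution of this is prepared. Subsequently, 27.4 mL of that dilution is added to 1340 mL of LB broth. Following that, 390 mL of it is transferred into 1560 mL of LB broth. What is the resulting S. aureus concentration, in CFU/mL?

1.43 CFU/mL

Overall dilution factor = 15 × 15.03 × 50 × 12 × 49.91 × 5 = 3.37 × 10⁷.
4.82 × 10⁷ CFU/mL / 3.37 × 10⁷ = 1.43 CFU/mL.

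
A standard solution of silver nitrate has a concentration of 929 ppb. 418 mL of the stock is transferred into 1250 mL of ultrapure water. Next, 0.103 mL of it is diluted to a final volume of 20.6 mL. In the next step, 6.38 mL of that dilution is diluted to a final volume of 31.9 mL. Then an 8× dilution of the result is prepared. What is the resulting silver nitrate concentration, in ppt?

29.1 ppt

Overall dilution factor = 3.990 × 200 × 5 × 8 = 3.19 × 10⁴.
929 ppb / 3.19 × 10⁴ = 0.0291 ppb = 29.1 ppt.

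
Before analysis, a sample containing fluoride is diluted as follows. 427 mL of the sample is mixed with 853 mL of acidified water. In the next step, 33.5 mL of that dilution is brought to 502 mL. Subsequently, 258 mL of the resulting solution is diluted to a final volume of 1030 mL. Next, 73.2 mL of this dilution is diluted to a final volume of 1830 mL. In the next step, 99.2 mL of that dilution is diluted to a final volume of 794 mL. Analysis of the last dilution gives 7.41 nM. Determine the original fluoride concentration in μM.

266 μM

Overall dilution factor = 2.998 × 14.99 × 3.992 × 25 × 8.004 = 3.59 × 10⁴.
Original = 7.41 nM × 3.59 × 10⁴ = 2.66 × 10⁵ nM = 266 μM.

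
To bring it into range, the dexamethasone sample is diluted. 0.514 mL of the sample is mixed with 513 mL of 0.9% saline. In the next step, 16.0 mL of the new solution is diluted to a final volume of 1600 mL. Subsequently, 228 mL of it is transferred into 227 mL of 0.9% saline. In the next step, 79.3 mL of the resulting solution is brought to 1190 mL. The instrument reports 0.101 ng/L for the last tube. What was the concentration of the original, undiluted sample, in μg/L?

Overall dilution factor = 999.1 × 100 × 1.996 × 15.01 = 2.99 × 10⁶.
Original = 0.101 ng/L × 2.99 × 10⁶ = 3.02 × 10⁵ ng/L = 302 μg/L.

302 μg/L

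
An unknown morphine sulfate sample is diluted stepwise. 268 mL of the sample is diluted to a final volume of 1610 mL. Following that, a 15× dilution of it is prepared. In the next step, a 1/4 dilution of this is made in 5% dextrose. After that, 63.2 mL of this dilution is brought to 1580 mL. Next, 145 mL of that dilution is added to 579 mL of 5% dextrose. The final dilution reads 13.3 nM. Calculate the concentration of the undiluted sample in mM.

0.598 mM

Overall dilution factor = 6.007 × 15 × 4 × 25 × 4.993 = 4.50 × 10⁴.
Original = 13.3 nM × 4.50 × 10⁴ = 5.98 × 10⁵ nM = 0.598 mM.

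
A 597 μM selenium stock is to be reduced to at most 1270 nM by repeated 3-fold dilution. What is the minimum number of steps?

6

Need 3ⁿ ≥ 470, so n ≥ log(470)/log(3) = 5.60.
Minimum whole steps: n = 6.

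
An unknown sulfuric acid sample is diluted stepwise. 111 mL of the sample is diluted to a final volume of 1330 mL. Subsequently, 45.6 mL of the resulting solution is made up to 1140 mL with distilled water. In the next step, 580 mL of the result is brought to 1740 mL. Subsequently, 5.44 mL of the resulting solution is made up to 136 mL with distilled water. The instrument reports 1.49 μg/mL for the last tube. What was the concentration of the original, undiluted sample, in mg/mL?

Overall dilution factor = 11.98 × 25 × 3 × 25 = 2.25 × 10⁴.
Original = 1.49 μg/mL × 2.25 × 10⁴ = 3.35 × 10⁴ μg/mL = 33.5 mg/mL.

33.5 mg/mL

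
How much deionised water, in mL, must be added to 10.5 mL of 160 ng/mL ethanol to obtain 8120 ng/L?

196 mL

8120 ng/L = 8.12 ng/mL.
V₂ = C₁V₁/C₂ = 160 × 10.5 / 8.12 = 207 mL.
Diluent to add = V₂ − V₁ = 207 − 10.5 = 196 mL.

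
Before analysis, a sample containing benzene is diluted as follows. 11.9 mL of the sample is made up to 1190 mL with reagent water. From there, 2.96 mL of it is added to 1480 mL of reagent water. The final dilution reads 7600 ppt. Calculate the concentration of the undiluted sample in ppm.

381 ppm

Overall dilution factor = 100 × 501 = 5.01 × 10⁴.
Original = 7600 ppt × 5.01 × 10⁴ = 3.81 × 10⁸ ppt = 381 ppm.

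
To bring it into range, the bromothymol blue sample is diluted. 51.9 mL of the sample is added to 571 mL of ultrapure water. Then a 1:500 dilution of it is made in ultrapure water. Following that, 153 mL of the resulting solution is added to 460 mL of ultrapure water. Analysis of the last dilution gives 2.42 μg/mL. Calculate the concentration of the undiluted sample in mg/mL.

58.2 mg/mL

Overall dilution factor = 12.00 × 500 × 4.007 = 2.40 × 10⁴.
Original = 2.42 μg/mL × 2.40 × 10⁴ = 5.82 × 10⁴ μg/mL = 58.2 mg/mL.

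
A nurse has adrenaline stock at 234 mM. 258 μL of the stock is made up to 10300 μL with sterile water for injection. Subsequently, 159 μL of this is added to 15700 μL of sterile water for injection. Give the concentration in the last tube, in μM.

58.8 μM

Overall dilution factor = 39.92 × 99.74 = 3982.
234 mM / 3982 = 0.0588 mM = 58.8 μM.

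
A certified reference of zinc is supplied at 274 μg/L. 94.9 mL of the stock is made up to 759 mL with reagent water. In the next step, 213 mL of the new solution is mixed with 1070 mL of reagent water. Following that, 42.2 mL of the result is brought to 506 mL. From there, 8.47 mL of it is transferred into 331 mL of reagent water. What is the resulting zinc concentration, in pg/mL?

11.8 pg/mL

Overall dilution factor = 7.998 × 6.023 × 11.99 × 40.08 = 2.32 × 10⁴.
274 μg/L / 2.32 × 10⁴ = 0.0118 μg/L = 11.8 pg/mL.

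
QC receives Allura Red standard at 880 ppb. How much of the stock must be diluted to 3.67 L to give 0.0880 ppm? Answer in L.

0.367 L

0.0880 ppm = 88.0 ppb.
V₁ = C₂V₂/C₁ = 88.0 × 3.67 / 880 = 0.367 L.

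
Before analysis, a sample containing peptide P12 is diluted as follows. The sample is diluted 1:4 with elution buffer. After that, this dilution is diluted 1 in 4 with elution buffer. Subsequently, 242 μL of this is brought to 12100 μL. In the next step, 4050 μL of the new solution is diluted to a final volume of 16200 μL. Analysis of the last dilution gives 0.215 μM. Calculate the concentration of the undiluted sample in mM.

0.688 mM

Overall dilution factor = 4 × 4 × 50 × 4 = 3200.
Original = 0.215 μM × 3200 = 688 μM = 0.688 mM.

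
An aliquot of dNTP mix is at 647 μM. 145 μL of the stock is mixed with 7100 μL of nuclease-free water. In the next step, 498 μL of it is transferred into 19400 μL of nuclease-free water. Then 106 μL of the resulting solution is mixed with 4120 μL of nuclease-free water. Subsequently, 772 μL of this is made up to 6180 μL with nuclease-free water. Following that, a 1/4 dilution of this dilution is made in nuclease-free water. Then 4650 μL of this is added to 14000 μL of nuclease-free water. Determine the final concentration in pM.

Overall dilution factor = 49.97 × 39.96 × 39.87 × 8.005 × 4 × 4.011 = 1.02 × 10⁷.
647 μM / 1.02 × 10⁷ = 6.33 × 10⁻⁵ μM = 63.3 pM.

63.3 pM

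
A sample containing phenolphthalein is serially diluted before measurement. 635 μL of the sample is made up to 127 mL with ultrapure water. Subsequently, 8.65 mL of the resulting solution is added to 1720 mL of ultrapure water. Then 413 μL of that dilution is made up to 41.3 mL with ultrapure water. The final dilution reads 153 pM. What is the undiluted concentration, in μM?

612 μM

Overall dilution factor = 200 × 199.8 × 100 = 4.00 × 10⁶.
Original = 153 pM × 4.00 × 10⁶ = 6.12 × 10⁸ pM = 612 μM.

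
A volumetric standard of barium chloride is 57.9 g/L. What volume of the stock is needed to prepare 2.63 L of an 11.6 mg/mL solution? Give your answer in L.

11.6 mg/mL = 11.6 g/L.
V₁ = C₂V₂/C₁ = 11.6 × 2.63 / 57.9 = 0.527 L.

0.527 L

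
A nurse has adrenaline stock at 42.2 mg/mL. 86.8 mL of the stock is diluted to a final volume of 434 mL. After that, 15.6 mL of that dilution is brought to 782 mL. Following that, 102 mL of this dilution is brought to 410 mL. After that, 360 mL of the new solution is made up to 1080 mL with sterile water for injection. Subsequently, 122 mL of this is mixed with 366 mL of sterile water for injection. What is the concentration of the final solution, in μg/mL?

Overall dilution factor = 5 × 50.13 × 4.020 × 3 × 4 = 1.21 × 10⁴.
42.2 mg/mL / 1.21 × 10⁴ = 3.49 × 10⁻³ mg/mL = 3.49 μg/mL.

3.49 μg/mL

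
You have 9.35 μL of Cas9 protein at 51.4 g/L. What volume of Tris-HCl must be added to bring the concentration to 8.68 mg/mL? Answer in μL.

46.0 μL

8.68 mg/mL = 8.68 g/L.
V₂ = C₁V₁/C₂ = 51.4 × 9.35 / 8.68 = 55.4 μL.
Diluent to add = V₂ − V₁ = 55.4 − 9.35 = 46.0 μL.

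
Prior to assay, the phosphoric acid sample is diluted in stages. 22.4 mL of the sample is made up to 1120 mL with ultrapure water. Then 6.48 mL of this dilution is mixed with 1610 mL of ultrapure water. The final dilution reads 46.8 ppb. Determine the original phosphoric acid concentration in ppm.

584 ppm

Overall dilution factor = 50 × 249.5 = 1.25 × 10⁴.
Original = 46.8 ppb × 1.25 × 10⁴ = 5.84 × 10⁵ ppb = 584 ppm.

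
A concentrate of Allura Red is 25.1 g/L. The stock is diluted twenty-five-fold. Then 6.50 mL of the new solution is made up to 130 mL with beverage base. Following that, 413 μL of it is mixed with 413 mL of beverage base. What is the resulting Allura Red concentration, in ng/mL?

50.1 ng/mL

Overall dilution factor = 25 × 20 × 1001 = 5.01 × 10⁵.
25.1 g/L / 5.01 × 10⁵ = 5.01 × 10⁻⁵ g/L = 50.1 ng/mL.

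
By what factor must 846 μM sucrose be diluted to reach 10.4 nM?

8.13 × 10⁴

Factor = C₀/C_target = 846 μM / 10.4 nM = 8.13 × 10⁴.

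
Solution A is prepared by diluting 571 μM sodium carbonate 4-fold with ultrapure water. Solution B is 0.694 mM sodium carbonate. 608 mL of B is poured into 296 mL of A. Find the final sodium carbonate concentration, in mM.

C_A = 571 μM / 4 = 143 μM.
C_B = 0.694 mM = 694 μM.
C_mix = (C_A·V_A + C_B·V_B)/(V_A + V_B) = (143×296 + 694×608) / 904.0 = 514 μM = 0.514 mM.

0.514 mM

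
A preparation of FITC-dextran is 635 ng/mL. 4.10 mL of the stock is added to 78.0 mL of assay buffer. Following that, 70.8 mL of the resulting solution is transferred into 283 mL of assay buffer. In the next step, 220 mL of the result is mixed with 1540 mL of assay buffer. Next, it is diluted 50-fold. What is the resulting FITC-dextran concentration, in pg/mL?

Overall dilution factor = 20.02 × 4.997 × 8 × 50 = 4.00 × 10⁴.
635 ng/mL / 4.00 × 10⁴ = 0.0159 ng/mL = 15.9 pg/mL.

15.9 pg/mL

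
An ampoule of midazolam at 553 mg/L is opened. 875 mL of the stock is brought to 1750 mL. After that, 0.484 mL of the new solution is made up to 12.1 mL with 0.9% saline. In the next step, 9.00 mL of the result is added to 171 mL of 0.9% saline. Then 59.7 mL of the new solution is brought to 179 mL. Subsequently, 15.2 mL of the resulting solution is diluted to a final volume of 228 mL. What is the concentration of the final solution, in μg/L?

Overall dilution factor = 2 × 25 × 20 × 2.998 × 15 = 4.50 × 10⁴.
553 mg/L / 4.50 × 10⁴ = 0.0123 mg/L = 12.3 μg/L.

12.3 μg/L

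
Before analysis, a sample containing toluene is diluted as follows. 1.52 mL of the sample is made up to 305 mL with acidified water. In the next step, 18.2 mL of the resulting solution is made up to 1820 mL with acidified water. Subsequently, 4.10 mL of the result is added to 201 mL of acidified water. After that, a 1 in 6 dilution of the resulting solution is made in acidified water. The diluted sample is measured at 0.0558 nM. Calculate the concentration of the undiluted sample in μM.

Overall dilution factor = 200.7 × 100 × 50.02 × 6 = 6.02 × 10⁶.
Original = 0.0558 nM × 6.02 × 10⁶ = 3.36 × 10⁵ nM = 336 μM.

336 μM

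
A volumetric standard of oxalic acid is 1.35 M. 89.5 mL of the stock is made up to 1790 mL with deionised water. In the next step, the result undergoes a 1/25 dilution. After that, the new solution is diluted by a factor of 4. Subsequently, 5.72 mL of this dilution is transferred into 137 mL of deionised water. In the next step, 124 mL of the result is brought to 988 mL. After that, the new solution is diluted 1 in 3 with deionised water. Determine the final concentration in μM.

Overall dilution factor = 20 × 25 × 4 × 24.95 × 7.968 × 3 = 1.19 × 10⁶.
1.35 M / 1.19 × 10⁶ = 1.13 × 10⁻⁶ M = 1.13 μM.

1.13 μM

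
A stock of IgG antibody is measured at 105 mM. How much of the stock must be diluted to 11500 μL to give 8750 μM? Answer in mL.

0.958 mL

8750 μM = 8.75 mM.
V₁ = C₂V₂/C₁ = 8.75 × 11500 / 105 = 958 μL = 0.958 mL.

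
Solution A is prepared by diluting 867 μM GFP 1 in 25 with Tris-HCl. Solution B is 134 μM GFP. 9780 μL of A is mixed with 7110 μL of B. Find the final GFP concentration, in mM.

0.0765 mM

C_A = 867 μM / 25 = 34.7 μM.
C_mix = (C_A·V_A + C_B·V_B)/(V_A + V_B) = (34.7×9780 + 134×7110) / 16890 = 76.5 μM = 0.0765 mM.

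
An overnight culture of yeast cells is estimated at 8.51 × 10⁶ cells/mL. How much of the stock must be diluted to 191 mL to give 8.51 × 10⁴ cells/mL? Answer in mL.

V₁ = C₂V₂/C₁ = 8.51 × 10⁴ × 191 / 8.51 × 10⁶ = 1.91 mL.

1.91 mL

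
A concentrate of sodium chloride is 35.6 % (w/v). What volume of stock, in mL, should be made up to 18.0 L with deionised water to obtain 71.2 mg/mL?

71.2 mg/mL = 7.12 % (w/v).
V₁ = C₂V₂/C₁ = 7.12 × 18.0 / 35.6 = 3.60 L = 3600 mL.

3600 mL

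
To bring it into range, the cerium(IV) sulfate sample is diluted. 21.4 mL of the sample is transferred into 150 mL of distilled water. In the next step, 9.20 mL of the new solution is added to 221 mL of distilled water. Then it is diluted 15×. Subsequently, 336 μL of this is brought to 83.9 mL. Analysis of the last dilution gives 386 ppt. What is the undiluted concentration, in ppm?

290 ppm

Overall dilution factor = 8.009 × 25.02 × 15 × 249.7 = 7.51 × 10⁵.
Original = 386 ppt × 7.51 × 10⁵ = 2.90 × 10⁸ ppt = 290 ppm.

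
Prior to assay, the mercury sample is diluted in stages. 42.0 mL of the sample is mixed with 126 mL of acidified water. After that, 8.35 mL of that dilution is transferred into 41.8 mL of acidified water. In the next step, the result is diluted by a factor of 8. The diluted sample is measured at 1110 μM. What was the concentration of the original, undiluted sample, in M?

0.213 M

Overall dilution factor = 4 × 6.006 × 8 = 192.
Original = 1110 μM × 192 = 2.13 × 10⁵ μM = 0.213 M.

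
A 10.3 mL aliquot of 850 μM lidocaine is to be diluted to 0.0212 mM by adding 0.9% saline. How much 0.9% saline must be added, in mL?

0.0212 mM = 21.2 μM.
V₂ = C₁V₁/C₂ = 850 × 10.3 / 21.2 = 413 mL.
Diluent to add = V₂ − V₁ = 413 − 10.3 = 403 mL.

403 mL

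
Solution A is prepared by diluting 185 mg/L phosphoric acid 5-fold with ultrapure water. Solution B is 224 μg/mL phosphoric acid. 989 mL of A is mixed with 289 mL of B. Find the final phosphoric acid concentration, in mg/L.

79.3 mg/L

C_A = 185 mg/L / 5 = 37.0 mg/L.
C_B = 224 μg/mL = 224 mg/L.
C_mix = (C_A·V_A + C_B·V_B)/(V_A + V_B) = (37.0×989 + 224×289) / 1278 = 79.3 mg/L.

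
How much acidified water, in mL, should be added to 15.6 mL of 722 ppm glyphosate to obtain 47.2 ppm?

V₂ = C₁V₁/C₂ = 722 × 15.6 / 47.2 = 239 mL.
Diluent to add = V₂ − V₁ = 239 − 15.6 = 223 mL.

223 mL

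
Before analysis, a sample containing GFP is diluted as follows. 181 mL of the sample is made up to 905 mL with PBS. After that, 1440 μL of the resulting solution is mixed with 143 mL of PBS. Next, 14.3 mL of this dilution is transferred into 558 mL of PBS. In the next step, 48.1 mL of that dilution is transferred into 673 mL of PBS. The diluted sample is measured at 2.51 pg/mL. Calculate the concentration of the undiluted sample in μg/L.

Overall dilution factor = 5 × 100.3 × 40.02 × 14.99 = 3.01 × 10⁵.
Original = 2.51 pg/mL × 3.01 × 10⁵ = 7.55 × 10⁵ pg/mL = 755 μg/L.

755 μg/L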